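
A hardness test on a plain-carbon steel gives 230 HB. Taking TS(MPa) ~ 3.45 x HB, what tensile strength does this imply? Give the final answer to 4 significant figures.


TS (MPa) = 3.45 * HB
TS = 3.45 * 230
TS = 793.5 MPa


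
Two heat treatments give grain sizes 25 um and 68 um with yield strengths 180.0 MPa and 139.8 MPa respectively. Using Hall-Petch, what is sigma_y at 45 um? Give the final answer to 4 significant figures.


sigma_y = sigma0 + k / sqrt(d)
1/sqrt(d1) = 1/sqrt(2.5e-05) = 200;  1/sqrt(d2) = 121.268
k = (sigma1 - sigma2) / (1/sqrt(d1) - 1/sqrt(d2)) = (180.0 - 139.8) / (200 - 121.268) = 0.510592 MPa*m^0.5
sigma0 = sigma1 - k/sqrt(d1) = 180.0 - 0.510592*200 = 77.8817 MPa
sigma_y(d3) = 77.8817 + 0.510592 / sqrt(4.5e-05) = 154 MPa


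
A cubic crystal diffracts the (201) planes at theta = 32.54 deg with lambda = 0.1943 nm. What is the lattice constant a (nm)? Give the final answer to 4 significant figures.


d = lambda / (2*sin(theta))
d = 0.1943 / (2*sin(32.54 deg))
d = 0.180614 nm
a = d * sqrt(h^2+k^2+l^2) = 0.180614 * sqrt(5)
a = 0.4039 nm


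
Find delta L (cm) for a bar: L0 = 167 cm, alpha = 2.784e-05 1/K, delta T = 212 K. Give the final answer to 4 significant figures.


dL = L0 * alpha * dT
dL = 167 * 2.784e-05 * 212
dL = 0.9856 cm


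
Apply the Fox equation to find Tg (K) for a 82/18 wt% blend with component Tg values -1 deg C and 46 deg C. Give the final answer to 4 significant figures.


1/Tg = w1/Tg1 + w2/Tg2 (in Kelvin)
Tg1 = 272.15 K, Tg2 = 319.15 K
1/Tg = 0.82/272.15 + 0.18/319.15
Tg = 279.6 K


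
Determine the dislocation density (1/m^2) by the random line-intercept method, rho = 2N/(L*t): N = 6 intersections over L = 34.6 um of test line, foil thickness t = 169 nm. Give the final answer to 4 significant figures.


rho = 2N / (L * t)
L = 34.6 um = 3.46e-05 m, t = 169 nm = 1.69e-07 m
rho = 2 * 6 / (3.46e-05 * 1.69e-07)
rho = 2.052e+12 1/m^2


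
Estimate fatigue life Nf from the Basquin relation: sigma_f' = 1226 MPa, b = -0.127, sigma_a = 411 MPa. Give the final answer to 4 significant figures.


sigma_a = sigma_f' * (2*Nf)^b
2*Nf = (sigma_a / sigma_f')^(1/b)
2*Nf = (411 / 1226)^(1/-0.127)
2*Nf = 5462.49
Nf = 2731 cycles


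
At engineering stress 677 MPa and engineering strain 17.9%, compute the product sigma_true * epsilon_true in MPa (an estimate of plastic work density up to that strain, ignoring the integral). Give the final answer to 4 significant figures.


sigma_true = sigma_eng * (1 + epsilon_eng)
sigma_true = 677 * (1 + 0.179) = 798.183 MPa
epsilon_true = ln(1 + epsilon_eng)
epsilon_true = ln(1 + 0.179) = 0.164667
sigma_true * epsilon_true = 798.183 * 0.164667 = 131.4 MPa


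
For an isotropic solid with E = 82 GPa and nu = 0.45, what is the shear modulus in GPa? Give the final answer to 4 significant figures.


G = E / (2*(1+nu))
G = 82 / (2*(1+0.45))
G = 28.28 GPa


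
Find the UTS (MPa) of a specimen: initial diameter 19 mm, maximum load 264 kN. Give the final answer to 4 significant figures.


A0 = pi*(d/2)^2 = pi*(19/2)^2 = 283.529 mm^2
UTS = F_max / A0 = 264*1000 / 283.529
UTS = 931.1 MPa


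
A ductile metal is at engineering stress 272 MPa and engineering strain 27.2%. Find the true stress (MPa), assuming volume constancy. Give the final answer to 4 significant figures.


sigma_true = sigma_eng * (1 + epsilon_eng)
sigma_true = 272 * (1 + 0.272)
sigma_true = 346 MPa


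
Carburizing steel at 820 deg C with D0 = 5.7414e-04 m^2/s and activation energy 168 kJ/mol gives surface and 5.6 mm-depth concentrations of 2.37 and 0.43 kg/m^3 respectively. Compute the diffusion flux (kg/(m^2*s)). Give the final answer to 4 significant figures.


Step 1: D = D0 * exp(-Qd/(R*T))
T = 820 + 273.15 = 1093.15 K
D = 5.7414e-04 * exp(-168e3 / (8.314 * 1093.15)) = 5.38373e-12 m^2/s
Step 2: J = D * (C1 - C2) / dx
J = 5.38373e-12 * (2.37 - 0.43) / 5.6e-03
J = 1.865e-09 kg/(m^2*s)


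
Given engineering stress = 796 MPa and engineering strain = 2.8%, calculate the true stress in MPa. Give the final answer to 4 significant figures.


sigma_true = sigma_eng * (1 + epsilon_eng)
sigma_true = 796 * (1 + 0.028)
sigma_true = 818.3 MPa


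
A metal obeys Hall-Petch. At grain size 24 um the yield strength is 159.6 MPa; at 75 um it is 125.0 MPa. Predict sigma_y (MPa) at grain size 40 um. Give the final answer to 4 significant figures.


sigma_y = sigma0 + k / sqrt(d)
1/sqrt(d1) = 1/sqrt(2.4e-05) = 204.124;  1/sqrt(d2) = 115.47
k = (sigma1 - sigma2) / (1/sqrt(d1) - 1/sqrt(d2)) = (159.6 - 125.0) / (204.124 - 115.47) = 0.390281 MPa*m^0.5
sigma0 = sigma1 - k/sqrt(d1) = 159.6 - 0.390281*204.124 = 79.9342 MPa
sigma_y(d3) = 79.9342 + 0.390281 / sqrt(4e-05) = 141.6 MPa


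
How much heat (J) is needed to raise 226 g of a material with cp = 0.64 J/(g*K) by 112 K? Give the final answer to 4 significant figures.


Q = m * cp * dT
Q = 226 * 0.64 * 112
Q = 16200 J


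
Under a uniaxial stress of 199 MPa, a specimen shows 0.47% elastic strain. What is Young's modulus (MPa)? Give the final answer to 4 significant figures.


E = sigma / epsilon
epsilon = 0.47% = 4.7e-03
E = 199 / 4.7e-03
E = 42340 MPa


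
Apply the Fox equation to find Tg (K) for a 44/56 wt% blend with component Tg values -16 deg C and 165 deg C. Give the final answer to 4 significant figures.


1/Tg = w1/Tg1 + w2/Tg2 (in Kelvin)
Tg1 = 257.15 K, Tg2 = 438.15 K
1/Tg = 0.44/257.15 + 0.56/438.15
Tg = 334.5 K


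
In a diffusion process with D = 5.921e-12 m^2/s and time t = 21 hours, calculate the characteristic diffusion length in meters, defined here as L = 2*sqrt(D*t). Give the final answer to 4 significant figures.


t = 21 hr = 75600 s
Diffusion length = 2*sqrt(D*t)
= 2*sqrt(5.921e-12 * 75600)
= 1.338e-03 m


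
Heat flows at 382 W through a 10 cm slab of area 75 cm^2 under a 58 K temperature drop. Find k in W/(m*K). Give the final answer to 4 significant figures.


k = Q*L / (A*dT)
L = 0.1 m, A = 7.5e-03 m^2
k = 382 * 0.1 / (7.5e-03 * 58)
k = 87.82 W/(m*K)


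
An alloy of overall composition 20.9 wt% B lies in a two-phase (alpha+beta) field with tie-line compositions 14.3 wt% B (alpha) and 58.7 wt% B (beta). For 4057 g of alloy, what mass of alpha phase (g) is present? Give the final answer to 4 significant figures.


f_alpha = (C_beta - C0) / (C_beta - C_alpha)
f_alpha = (58.7 - 20.9) / (58.7 - 14.3) = 0.851351
m_alpha = f_alpha * m_total = 0.851351 * 4057 = 3454 g


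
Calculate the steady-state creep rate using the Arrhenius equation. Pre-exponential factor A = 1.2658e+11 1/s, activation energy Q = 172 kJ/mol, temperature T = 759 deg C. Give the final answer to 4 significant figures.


rate = A * exp(-Q / (R*T))
T = 759 + 273.15 = 1032.15 K
rate = 1.2658e+11 * exp(-172e3 / (8.314 * 1032.15))
rate = 249.8 1/s


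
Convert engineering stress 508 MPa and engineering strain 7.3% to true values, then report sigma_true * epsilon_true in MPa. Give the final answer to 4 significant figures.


sigma_true = sigma_eng * (1 + epsilon_eng)
sigma_true = 508 * (1 + 0.073) = 545.084 MPa
epsilon_true = ln(1 + epsilon_eng)
epsilon_true = ln(1 + 0.073) = 0.0704585
sigma_true * epsilon_true = 545.084 * 0.0704585 = 38.41 MPa


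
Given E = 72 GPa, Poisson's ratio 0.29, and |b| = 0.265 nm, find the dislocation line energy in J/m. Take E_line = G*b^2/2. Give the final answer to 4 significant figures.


Step 1: G = E / (2*(1+nu))
G = 72 / (2*(1+0.29)) = 27.907 GPa = 2.7907e+10 Pa
Step 2: E_line = G*b^2/2
b = 0.265 nm = 2.65e-10 m
E_line = 0.5 * 2.7907e+10 * (2.65e-10)^2 = 9.799e-10 J/m


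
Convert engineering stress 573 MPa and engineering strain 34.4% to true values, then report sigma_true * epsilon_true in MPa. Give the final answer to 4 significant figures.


sigma_true = sigma_eng * (1 + epsilon_eng)
sigma_true = 573 * (1 + 0.344) = 770.112 MPa
epsilon_true = ln(1 + epsilon_eng)
epsilon_true = ln(1 + 0.344) = 0.29565
sigma_true * epsilon_true = 770.112 * 0.29565 = 227.7 MPa


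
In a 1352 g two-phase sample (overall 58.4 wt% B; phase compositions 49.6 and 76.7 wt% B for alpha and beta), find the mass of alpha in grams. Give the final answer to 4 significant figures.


f_alpha = (C_beta - C0) / (C_beta - C_alpha)
f_alpha = (76.7 - 58.4) / (76.7 - 49.6) = 0.675277
m_alpha = f_alpha * m_total = 0.675277 * 1352 = 913 g


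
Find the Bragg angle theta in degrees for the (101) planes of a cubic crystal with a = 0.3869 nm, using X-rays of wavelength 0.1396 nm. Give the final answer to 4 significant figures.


d = a / sqrt(h^2+k^2+l^2)
d = 0.3869 / sqrt(2) = 0.27358 nm
lambda = 2*d*sin(theta)  =>  sin(theta) = lambda / (2*d)
sin(theta) = 0.1396 / (2 * 0.27358) = 0.255136
theta = 14.78 deg


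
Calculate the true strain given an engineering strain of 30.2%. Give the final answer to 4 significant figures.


epsilon_true = ln(1 + epsilon_eng)
epsilon_true = ln(1 + 0.302)
epsilon_true = 0.2639


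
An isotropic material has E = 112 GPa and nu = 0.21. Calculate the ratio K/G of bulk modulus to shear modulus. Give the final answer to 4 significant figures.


G = E / (2*(1+nu))
G = 112 / (2*(1+0.21)) = 46.281 GPa
K = E / (3*(1-2*nu))
K = 112 / (3*(1-2*0.21)) = 64.3678 GPa
K/G = 64.3678 / 46.281 = 1.391


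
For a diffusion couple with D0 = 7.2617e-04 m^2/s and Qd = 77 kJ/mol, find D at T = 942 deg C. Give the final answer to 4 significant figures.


D = D0 * exp(-Qd / (R*T))
T = 1215.15 K
D = 7.2617e-04 * exp(-77e3 / (8.314 * 1215.15))
D = 3.556e-07 m^2/s


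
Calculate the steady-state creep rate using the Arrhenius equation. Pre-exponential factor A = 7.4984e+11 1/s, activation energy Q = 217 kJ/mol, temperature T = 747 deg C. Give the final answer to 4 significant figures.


rate = A * exp(-Q / (R*T))
T = 747 + 273.15 = 1020.15 K
rate = 7.4984e+11 * exp(-217e3 / (8.314 * 1020.15))
rate = 5.801 1/s


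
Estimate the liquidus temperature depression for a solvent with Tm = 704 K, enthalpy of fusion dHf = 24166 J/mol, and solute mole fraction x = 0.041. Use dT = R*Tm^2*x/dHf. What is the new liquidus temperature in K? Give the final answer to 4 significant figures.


dT = R*Tm^2*x / dHf
dT = 8.314 * 704^2 * 0.041 / 24166
dT = 6.99092 K
T_new = 704 - 6.99092 = 697 K


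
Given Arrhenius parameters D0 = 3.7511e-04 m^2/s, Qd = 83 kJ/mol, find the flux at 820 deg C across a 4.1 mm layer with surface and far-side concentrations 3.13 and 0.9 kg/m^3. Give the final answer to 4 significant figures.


Step 1: D = D0 * exp(-Qd/(R*T))
T = 820 + 273.15 = 1093.15 K
D = 3.7511e-04 * exp(-83e3 / (8.314 * 1093.15)) = 4.05487e-08 m^2/s
Step 2: J = D * (C1 - C2) / dx
J = 4.05487e-08 * (3.13 - 0.9) / 4.1e-03
J = 2.205e-05 kg/(m^2*s)


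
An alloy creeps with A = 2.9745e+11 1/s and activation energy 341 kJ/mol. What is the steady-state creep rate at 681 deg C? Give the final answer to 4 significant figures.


rate = A * exp(-Q / (R*T))
T = 681 + 273.15 = 954.15 K
rate = 2.9745e+11 * exp(-341e3 / (8.314 * 954.15))
rate = 6.38e-08 1/s


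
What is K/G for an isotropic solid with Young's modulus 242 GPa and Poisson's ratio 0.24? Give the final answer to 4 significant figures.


G = E / (2*(1+nu))
G = 242 / (2*(1+0.24)) = 97.5806 GPa
K = E / (3*(1-2*nu))
K = 242 / (3*(1-2*0.24)) = 155.128 GPa
K/G = 155.128 / 97.5806 = 1.59


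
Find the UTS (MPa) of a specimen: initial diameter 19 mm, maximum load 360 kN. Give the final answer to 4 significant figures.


A0 = pi*(d/2)^2 = pi*(19/2)^2 = 283.529 mm^2
UTS = F_max / A0 = 360*1000 / 283.529
UTS = 1270 MPa


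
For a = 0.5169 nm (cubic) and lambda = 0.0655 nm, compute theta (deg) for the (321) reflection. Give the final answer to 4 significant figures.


d = a / sqrt(h^2+k^2+l^2)
d = 0.5169 / sqrt(14) = 0.138147 nm
lambda = 2*d*sin(theta)  =>  sin(theta) = lambda / (2*d)
sin(theta) = 0.0655 / (2 * 0.138147) = 0.237066
theta = 13.71 deg


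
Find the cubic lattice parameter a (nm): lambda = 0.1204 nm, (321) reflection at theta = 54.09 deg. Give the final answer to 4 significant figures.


d = lambda / (2*sin(theta))
d = 0.1204 / (2*sin(54.09 deg))
d = 0.0743266 nm
a = d * sqrt(h^2+k^2+l^2) = 0.0743266 * sqrt(14)
a = 0.2781 nm


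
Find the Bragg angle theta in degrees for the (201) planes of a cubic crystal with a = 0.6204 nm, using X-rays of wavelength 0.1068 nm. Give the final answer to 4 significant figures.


d = a / sqrt(h^2+k^2+l^2)
d = 0.6204 / sqrt(5) = 0.277451 nm
lambda = 2*d*sin(theta)  =>  sin(theta) = lambda / (2*d)
sin(theta) = 0.1068 / (2 * 0.277451) = 0.192466
theta = 11.1 deg


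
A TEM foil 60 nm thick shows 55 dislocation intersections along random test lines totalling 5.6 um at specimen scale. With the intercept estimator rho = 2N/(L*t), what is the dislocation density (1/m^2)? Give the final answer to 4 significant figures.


rho = 2N / (L * t)
L = 5.6 um = 5.6e-06 m, t = 60 nm = 6e-08 m
rho = 2 * 55 / (5.6e-06 * 6e-08)
rho = 3.274e+14 1/m^2


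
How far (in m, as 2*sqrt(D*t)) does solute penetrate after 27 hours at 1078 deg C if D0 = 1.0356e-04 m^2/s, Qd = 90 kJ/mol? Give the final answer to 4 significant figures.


Step 1: D = D0 * exp(-Qd/(R*T))
T = 1351.15 K
D = 1.0356e-04 * exp(-90e3 / (8.314 * 1351.15)) = 3.43337e-08 m^2/s
Step 2: L = 2*sqrt(D*t)
t = 27 h = 97200 s
L = 2*sqrt(3.43337e-08 * 97200) = 0.1155 m


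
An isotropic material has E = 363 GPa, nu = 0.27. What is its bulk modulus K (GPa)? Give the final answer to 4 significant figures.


K = E / (3*(1-2*nu))
K = 363 / (3*(1-2*0.27))
K = 263 GPa


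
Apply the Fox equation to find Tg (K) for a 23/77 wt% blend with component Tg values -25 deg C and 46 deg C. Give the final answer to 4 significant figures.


1/Tg = w1/Tg1 + w2/Tg2 (in Kelvin)
Tg1 = 248.15 K, Tg2 = 319.15 K
1/Tg = 0.23/248.15 + 0.77/319.15
Tg = 299.4 K


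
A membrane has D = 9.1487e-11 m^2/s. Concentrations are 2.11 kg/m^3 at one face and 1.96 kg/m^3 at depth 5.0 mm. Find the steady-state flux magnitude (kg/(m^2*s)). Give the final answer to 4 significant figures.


J = -D * (dC/dx) = D * (C1 - C2) / dx
J = 9.1487e-11 * (2.11 - 1.96) / 5e-03
J = 2.745e-09 kg/(m^2*s)


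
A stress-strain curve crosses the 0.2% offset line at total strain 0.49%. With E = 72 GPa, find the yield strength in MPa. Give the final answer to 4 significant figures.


Offset strain = 0.002
Elastic strain at yield = total_strain - offset = 4.9e-03 - 0.002 = 2.9e-03
sigma_y = E * elastic_strain = 72000 * 2.9e-03
sigma_y = 208.8 MPa


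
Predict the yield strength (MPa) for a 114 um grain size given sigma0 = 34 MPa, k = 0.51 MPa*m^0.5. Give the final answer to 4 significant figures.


sigma_y = sigma0 + k / sqrt(d)
d = 114 um = 1.14e-04 m
sigma_y = 34 + 0.51 / sqrt(1.14e-04)
sigma_y = 81.77 MPa


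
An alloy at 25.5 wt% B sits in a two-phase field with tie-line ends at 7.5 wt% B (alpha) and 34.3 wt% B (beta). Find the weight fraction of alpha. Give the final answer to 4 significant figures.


f_alpha = (C_beta - C0) / (C_beta - C_alpha)
f_alpha = (34.3 - 25.5) / (34.3 - 7.5)
f_alpha = 0.3284


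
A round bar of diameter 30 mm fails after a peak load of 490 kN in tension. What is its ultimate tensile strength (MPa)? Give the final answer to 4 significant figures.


A0 = pi*(d/2)^2 = pi*(30/2)^2 = 706.858 mm^2
UTS = F_max / A0 = 490*1000 / 706.858
UTS = 693.2 MPa


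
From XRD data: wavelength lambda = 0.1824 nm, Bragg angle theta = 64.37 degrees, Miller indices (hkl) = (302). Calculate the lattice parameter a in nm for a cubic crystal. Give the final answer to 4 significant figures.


d = lambda / (2*sin(theta))
d = 0.1824 / (2*sin(64.37 deg))
d = 0.101153 nm
a = d * sqrt(h^2+k^2+l^2) = 0.101153 * sqrt(13)
a = 0.3647 nm


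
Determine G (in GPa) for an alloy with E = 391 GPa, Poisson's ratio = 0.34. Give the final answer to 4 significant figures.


G = E / (2*(1+nu))
G = 391 / (2*(1+0.34))
G = 145.9 GPa


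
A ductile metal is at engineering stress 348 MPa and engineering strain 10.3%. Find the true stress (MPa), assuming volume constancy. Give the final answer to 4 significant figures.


sigma_true = sigma_eng * (1 + epsilon_eng)
sigma_true = 348 * (1 + 0.103)
sigma_true = 383.8 MPa


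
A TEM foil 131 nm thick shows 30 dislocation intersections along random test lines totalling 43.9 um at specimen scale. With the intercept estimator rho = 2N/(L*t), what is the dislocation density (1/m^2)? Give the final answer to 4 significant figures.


rho = 2N / (L * t)
L = 43.9 um = 4.39e-05 m, t = 131 nm = 1.31e-07 m
rho = 2 * 30 / (4.39e-05 * 1.31e-07)
rho = 1.043e+13 1/m^2


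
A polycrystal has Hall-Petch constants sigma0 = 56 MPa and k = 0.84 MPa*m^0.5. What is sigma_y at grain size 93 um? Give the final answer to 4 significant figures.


sigma_y = sigma0 + k / sqrt(d)
d = 93 um = 9.3e-05 m
sigma_y = 56 + 0.84 / sqrt(9.3e-05)
sigma_y = 143.1 MPa


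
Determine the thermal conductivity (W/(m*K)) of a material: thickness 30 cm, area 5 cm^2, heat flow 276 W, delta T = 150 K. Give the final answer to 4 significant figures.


k = Q*L / (A*dT)
L = 0.3 m, A = 5e-04 m^2
k = 276 * 0.3 / (5e-04 * 150)
k = 1104 W/(m*K)


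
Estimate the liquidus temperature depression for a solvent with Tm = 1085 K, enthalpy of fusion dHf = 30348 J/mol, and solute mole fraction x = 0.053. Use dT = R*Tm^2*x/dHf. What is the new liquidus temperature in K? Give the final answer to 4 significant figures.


dT = R*Tm^2*x / dHf
dT = 8.314 * 1085^2 * 0.053 / 30348
dT = 17.0929 K
T_new = 1085 - 17.0929 = 1068 K


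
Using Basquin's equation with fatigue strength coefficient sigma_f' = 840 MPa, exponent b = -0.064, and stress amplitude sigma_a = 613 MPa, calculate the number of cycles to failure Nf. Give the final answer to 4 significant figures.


sigma_a = sigma_f' * (2*Nf)^b
2*Nf = (sigma_a / sigma_f')^(1/b)
2*Nf = (613 / 840)^(1/-0.064)
2*Nf = 137.339
Nf = 68.67 cycles


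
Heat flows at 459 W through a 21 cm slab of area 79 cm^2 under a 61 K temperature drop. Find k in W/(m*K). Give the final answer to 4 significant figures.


k = Q*L / (A*dT)
L = 0.21 m, A = 7.9e-03 m^2
k = 459 * 0.21 / (7.9e-03 * 61)
k = 200 W/(m*K)


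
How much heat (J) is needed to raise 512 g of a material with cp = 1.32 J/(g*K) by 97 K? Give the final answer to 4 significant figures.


Q = m * cp * dT
Q = 512 * 1.32 * 97
Q = 65560 J


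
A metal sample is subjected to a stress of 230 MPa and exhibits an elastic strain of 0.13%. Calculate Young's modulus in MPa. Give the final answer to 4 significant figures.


E = sigma / epsilon
epsilon = 0.13% = 1.3e-03
E = 230 / 1.3e-03
E = 176900 MPa


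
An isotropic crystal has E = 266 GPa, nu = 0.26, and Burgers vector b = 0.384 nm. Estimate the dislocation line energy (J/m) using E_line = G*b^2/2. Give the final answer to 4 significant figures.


Step 1: G = E / (2*(1+nu))
G = 266 / (2*(1+0.26)) = 105.556 GPa = 1.05556e+11 Pa
Step 2: E_line = G*b^2/2
b = 0.384 nm = 3.84e-10 m
E_line = 0.5 * 1.05556e+11 * (3.84e-10)^2 = 7.782e-09 J/m


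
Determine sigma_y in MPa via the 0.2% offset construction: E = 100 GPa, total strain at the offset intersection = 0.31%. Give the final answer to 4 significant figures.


Offset strain = 0.002
Elastic strain at yield = total_strain - offset = 3.1e-03 - 0.002 = 1.1e-03
sigma_y = E * elastic_strain = 100000 * 1.1e-03
sigma_y = 110 MPa


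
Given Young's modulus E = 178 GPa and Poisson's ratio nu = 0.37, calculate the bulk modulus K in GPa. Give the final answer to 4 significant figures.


K = E / (3*(1-2*nu))
K = 178 / (3*(1-2*0.37))
K = 228.2 GPa


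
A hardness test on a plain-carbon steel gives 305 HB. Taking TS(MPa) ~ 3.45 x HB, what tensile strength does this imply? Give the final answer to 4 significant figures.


TS (MPa) = 3.45 * HB
TS = 3.45 * 305
TS = 1052 MPa


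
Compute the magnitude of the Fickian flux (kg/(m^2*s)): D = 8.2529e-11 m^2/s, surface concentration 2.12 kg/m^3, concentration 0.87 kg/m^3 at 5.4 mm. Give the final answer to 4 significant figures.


J = -D * (dC/dx) = D * (C1 - C2) / dx
J = 8.2529e-11 * (2.12 - 0.87) / 5.4e-03
J = 1.91e-08 kg/(m^2*s)


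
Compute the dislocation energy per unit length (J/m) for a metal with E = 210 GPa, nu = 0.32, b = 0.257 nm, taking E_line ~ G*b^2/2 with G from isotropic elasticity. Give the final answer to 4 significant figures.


Step 1: G = E / (2*(1+nu))
G = 210 / (2*(1+0.32)) = 79.5455 GPa = 7.95455e+10 Pa
Step 2: E_line = G*b^2/2
b = 0.257 nm = 2.57e-10 m
E_line = 0.5 * 7.95455e+10 * (2.57e-10)^2 = 2.627e-09 J/m


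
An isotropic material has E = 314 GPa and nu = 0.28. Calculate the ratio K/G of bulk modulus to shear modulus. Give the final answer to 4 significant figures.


G = E / (2*(1+nu))
G = 314 / (2*(1+0.28)) = 122.656 GPa
K = E / (3*(1-2*nu))
K = 314 / (3*(1-2*0.28)) = 237.879 GPa
K/G = 237.879 / 122.656 = 1.939


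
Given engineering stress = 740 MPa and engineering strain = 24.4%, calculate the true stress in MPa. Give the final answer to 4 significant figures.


sigma_true = sigma_eng * (1 + epsilon_eng)
sigma_true = 740 * (1 + 0.244)
sigma_true = 920.6 MPa


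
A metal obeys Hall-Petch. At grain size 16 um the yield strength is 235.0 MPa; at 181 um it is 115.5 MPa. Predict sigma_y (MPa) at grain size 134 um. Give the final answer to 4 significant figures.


sigma_y = sigma0 + k / sqrt(d)
1/sqrt(d1) = 1/sqrt(1.6e-05) = 250;  1/sqrt(d2) = 74.3294
k = (sigma1 - sigma2) / (1/sqrt(d1) - 1/sqrt(d2)) = (235.0 - 115.5) / (250 - 74.3294) = 0.68025 MPa*m^0.5
sigma0 = sigma1 - k/sqrt(d1) = 235.0 - 0.68025*250 = 64.9374 MPa
sigma_y(d3) = 64.9374 + 0.68025 / sqrt(1.34e-04) = 123.7 MPa


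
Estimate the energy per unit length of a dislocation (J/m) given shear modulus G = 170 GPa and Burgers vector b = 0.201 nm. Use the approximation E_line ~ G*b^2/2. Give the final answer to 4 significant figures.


E = G*b^2/2
b = 0.201 nm = 2.01e-10 m
G = 170 GPa = 1.7e+11 Pa
E = 0.5 * 1.7e+11 * (2.01e-10)^2
E = 3.434e-09 J/m


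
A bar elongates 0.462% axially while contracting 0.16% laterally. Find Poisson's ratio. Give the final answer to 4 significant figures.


nu = -epsilon_lat / epsilon_axial
Lateral strain is contraction (negative), so using magnitudes:
nu = 0.16 / 0.462
nu = 0.3463


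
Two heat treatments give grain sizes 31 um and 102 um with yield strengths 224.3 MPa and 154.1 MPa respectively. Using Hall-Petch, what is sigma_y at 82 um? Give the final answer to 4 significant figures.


sigma_y = sigma0 + k / sqrt(d)
1/sqrt(d1) = 1/sqrt(3.1e-05) = 179.605;  1/sqrt(d2) = 99.0148
k = (sigma1 - sigma2) / (1/sqrt(d1) - 1/sqrt(d2)) = (224.3 - 154.1) / (179.605 - 99.0148) = 0.87107 MPa*m^0.5
sigma0 = sigma1 - k/sqrt(d1) = 224.3 - 0.87107*179.605 = 67.8512 MPa
sigma_y(d3) = 67.8512 + 0.87107 / sqrt(8.2e-05) = 164 MPa


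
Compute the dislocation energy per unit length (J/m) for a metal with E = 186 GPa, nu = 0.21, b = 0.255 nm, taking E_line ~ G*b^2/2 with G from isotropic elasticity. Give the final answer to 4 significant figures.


Step 1: G = E / (2*(1+nu))
G = 186 / (2*(1+0.21)) = 76.8595 GPa = 7.68595e+10 Pa
Step 2: E_line = G*b^2/2
b = 0.255 nm = 2.55e-10 m
E_line = 0.5 * 7.68595e+10 * (2.55e-10)^2 = 2.499e-09 J/m


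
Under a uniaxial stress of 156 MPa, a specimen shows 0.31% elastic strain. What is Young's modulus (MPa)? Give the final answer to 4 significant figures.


E = sigma / epsilon
epsilon = 0.31% = 3.1e-03
E = 156 / 3.1e-03
E = 50320 MPa


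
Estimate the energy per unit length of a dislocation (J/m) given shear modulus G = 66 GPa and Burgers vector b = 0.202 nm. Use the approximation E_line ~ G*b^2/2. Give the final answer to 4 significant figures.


E = G*b^2/2
b = 0.202 nm = 2.02e-10 m
G = 66 GPa = 6.6e+10 Pa
E = 0.5 * 6.6e+10 * (2.02e-10)^2
E = 1.347e-09 J/m


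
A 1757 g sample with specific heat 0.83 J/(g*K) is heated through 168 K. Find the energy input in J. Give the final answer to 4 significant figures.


Q = m * cp * dT
Q = 1757 * 0.83 * 168
Q = 245000 J


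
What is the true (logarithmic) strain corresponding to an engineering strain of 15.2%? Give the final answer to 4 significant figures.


epsilon_true = ln(1 + epsilon_eng)
epsilon_true = ln(1 + 0.152)
epsilon_true = 0.1415


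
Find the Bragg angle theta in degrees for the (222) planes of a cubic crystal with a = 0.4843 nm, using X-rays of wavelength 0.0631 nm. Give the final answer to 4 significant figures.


d = a / sqrt(h^2+k^2+l^2)
d = 0.4843 / sqrt(12) = 0.139805 nm
lambda = 2*d*sin(theta)  =>  sin(theta) = lambda / (2*d)
sin(theta) = 0.0631 / (2 * 0.139805) = 0.225671
theta = 13.04 deg


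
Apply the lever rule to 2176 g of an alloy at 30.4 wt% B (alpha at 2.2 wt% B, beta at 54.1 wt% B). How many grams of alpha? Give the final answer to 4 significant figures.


f_alpha = (C_beta - C0) / (C_beta - C_alpha)
f_alpha = (54.1 - 30.4) / (54.1 - 2.2) = 0.456647
m_alpha = f_alpha * m_total = 0.456647 * 2176 = 993.7 g


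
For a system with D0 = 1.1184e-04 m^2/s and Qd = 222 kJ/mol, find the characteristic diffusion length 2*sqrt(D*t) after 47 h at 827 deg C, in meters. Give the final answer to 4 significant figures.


Step 1: D = D0 * exp(-Qd/(R*T))
T = 1100.15 K
D = 1.1184e-04 * exp(-222e3 / (8.314 * 1100.15)) = 3.21924e-15 m^2/s
Step 2: L = 2*sqrt(D*t)
t = 47 h = 169200 s
L = 2*sqrt(3.21924e-15 * 169200) = 4.668e-05 m


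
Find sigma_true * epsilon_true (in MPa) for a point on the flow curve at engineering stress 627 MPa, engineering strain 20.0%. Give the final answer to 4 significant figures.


sigma_true = sigma_eng * (1 + epsilon_eng)
sigma_true = 627 * (1 + 0.2) = 752.4 MPa
epsilon_true = ln(1 + epsilon_eng)
epsilon_true = ln(1 + 0.2) = 0.182322
sigma_true * epsilon_true = 752.4 * 0.182322 = 137.2 MPa


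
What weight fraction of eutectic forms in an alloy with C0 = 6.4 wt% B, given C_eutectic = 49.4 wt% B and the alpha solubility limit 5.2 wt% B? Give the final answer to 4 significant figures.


f_primary = (C_e - C0) / (C_e - C_alpha_max)
f_primary = (49.4 - 6.4) / (49.4 - 5.2)
f_primary = 0.972851
f_eutectic = 1 - 0.972851 = 0.02715


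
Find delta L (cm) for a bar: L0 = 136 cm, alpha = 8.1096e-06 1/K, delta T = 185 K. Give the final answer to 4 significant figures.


dL = L0 * alpha * dT
dL = 136 * 8.1096e-06 * 185
dL = 0.204 cm


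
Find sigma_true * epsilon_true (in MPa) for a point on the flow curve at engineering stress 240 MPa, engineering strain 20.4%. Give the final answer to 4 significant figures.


sigma_true = sigma_eng * (1 + epsilon_eng)
sigma_true = 240 * (1 + 0.204) = 288.96 MPa
epsilon_true = ln(1 + epsilon_eng)
epsilon_true = ln(1 + 0.204) = 0.185649
sigma_true * epsilon_true = 288.96 * 0.185649 = 53.65 MPa


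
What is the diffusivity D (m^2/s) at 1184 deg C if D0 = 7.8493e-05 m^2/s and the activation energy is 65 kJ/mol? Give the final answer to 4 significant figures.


D = D0 * exp(-Qd / (R*T))
T = 1457.15 K
D = 7.8493e-05 * exp(-65e3 / (8.314 * 1457.15))
D = 3.67e-07 m^2/s


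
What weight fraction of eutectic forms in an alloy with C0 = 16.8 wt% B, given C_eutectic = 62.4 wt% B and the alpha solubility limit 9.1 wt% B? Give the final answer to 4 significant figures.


f_primary = (C_e - C0) / (C_e - C_alpha_max)
f_primary = (62.4 - 16.8) / (62.4 - 9.1)
f_primary = 0.855535
f_eutectic = 1 - 0.855535 = 0.1445


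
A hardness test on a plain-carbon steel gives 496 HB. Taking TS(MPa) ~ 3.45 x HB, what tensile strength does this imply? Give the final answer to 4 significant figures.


TS (MPa) = 3.45 * HB
TS = 3.45 * 496
TS = 1711 MPa


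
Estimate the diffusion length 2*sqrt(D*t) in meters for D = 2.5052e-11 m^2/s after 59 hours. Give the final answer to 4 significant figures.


t = 59 hr = 212400 s
Diffusion length = 2*sqrt(D*t)
= 2*sqrt(2.5052e-11 * 212400)
= 4.613e-03 m


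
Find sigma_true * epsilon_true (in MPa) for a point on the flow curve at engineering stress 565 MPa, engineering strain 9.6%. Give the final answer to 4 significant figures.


sigma_true = sigma_eng * (1 + epsilon_eng)
sigma_true = 565 * (1 + 0.096) = 619.24 MPa
epsilon_true = ln(1 + epsilon_eng)
epsilon_true = ln(1 + 0.096) = 0.0916672
sigma_true * epsilon_true = 619.24 * 0.0916672 = 56.76 MPa


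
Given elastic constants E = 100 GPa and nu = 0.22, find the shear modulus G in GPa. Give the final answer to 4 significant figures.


G = E / (2*(1+nu))
G = 100 / (2*(1+0.22))
G = 40.98 GPa


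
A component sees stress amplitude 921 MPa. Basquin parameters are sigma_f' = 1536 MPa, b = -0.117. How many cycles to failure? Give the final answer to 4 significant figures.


sigma_a = sigma_f' * (2*Nf)^b
2*Nf = (sigma_a / sigma_f')^(1/b)
2*Nf = (921 / 1536)^(1/-0.117)
2*Nf = 79.17
Nf = 39.58 cycles


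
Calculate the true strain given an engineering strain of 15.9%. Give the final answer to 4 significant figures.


epsilon_true = ln(1 + epsilon_eng)
epsilon_true = ln(1 + 0.159)
epsilon_true = 0.1476


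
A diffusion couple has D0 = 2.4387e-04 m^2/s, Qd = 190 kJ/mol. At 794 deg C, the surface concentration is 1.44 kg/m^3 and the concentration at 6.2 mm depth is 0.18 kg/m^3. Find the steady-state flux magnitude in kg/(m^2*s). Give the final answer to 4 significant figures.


Step 1: D = D0 * exp(-Qd/(R*T))
T = 794 + 273.15 = 1067.15 K
D = 2.4387e-04 * exp(-190e3 / (8.314 * 1067.15)) = 1.22107e-13 m^2/s
Step 2: J = D * (C1 - C2) / dx
J = 1.22107e-13 * (1.44 - 0.18) / 6.2e-03
J = 2.482e-11 kg/(m^2*s)


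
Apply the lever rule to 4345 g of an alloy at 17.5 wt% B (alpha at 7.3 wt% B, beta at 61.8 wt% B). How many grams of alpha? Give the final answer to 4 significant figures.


f_alpha = (C_beta - C0) / (C_beta - C_alpha)
f_alpha = (61.8 - 17.5) / (61.8 - 7.3) = 0.812844
m_alpha = f_alpha * m_total = 0.812844 * 4345 = 3532 g


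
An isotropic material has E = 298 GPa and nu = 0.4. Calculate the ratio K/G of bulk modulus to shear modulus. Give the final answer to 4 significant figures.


G = E / (2*(1+nu))
G = 298 / (2*(1+0.4)) = 106.429 GPa
K = E / (3*(1-2*nu))
K = 298 / (3*(1-2*0.4)) = 496.667 GPa
K/G = 496.667 / 106.429 = 4.667


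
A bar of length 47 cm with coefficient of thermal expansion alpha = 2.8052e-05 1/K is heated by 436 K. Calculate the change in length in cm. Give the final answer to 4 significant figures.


dL = L0 * alpha * dT
dL = 47 * 2.8052e-05 * 436
dL = 0.5748 cm


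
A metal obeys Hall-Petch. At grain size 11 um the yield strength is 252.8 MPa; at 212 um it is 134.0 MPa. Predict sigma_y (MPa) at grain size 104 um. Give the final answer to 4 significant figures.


sigma_y = sigma0 + k / sqrt(d)
1/sqrt(d1) = 1/sqrt(1.1e-05) = 301.511;  1/sqrt(d2) = 68.6803
k = (sigma1 - sigma2) / (1/sqrt(d1) - 1/sqrt(d2)) = (252.8 - 134.0) / (301.511 - 68.6803) = 0.510241 MPa*m^0.5
sigma0 = sigma1 - k/sqrt(d1) = 252.8 - 0.510241*301.511 = 98.9565 MPa
sigma_y(d3) = 98.9565 + 0.510241 / sqrt(1.04e-04) = 149 MPa


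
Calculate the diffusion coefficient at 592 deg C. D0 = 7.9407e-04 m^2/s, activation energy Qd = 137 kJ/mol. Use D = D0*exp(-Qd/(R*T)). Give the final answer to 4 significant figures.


D = D0 * exp(-Qd / (R*T))
T = 865.15 K
D = 7.9407e-04 * exp(-137e3 / (8.314 * 865.15))
D = 4.246e-12 m^2/s


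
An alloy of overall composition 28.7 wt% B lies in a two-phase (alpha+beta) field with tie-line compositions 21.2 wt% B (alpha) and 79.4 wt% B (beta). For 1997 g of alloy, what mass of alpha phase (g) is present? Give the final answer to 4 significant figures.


f_alpha = (C_beta - C0) / (C_beta - C_alpha)
f_alpha = (79.4 - 28.7) / (79.4 - 21.2) = 0.871134
m_alpha = f_alpha * m_total = 0.871134 * 1997 = 1740 g


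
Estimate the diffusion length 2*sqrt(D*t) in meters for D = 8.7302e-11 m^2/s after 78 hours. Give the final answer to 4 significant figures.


t = 78 hr = 280800 s
Diffusion length = 2*sqrt(D*t)
= 2*sqrt(8.7302e-11 * 280800)
= 9.902e-03 m


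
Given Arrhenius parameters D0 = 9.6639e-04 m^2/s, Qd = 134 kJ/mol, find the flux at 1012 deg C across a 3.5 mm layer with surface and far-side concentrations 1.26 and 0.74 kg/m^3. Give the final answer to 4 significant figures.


Step 1: D = D0 * exp(-Qd/(R*T))
T = 1012 + 273.15 = 1285.15 K
D = 9.6639e-04 * exp(-134e3 / (8.314 * 1285.15)) = 3.45585e-09 m^2/s
Step 2: J = D * (C1 - C2) / dx
J = 3.45585e-09 * (1.26 - 0.74) / 3.5e-03
J = 5.134e-07 kg/(m^2*s)


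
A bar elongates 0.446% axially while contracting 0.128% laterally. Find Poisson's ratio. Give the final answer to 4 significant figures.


nu = -epsilon_lat / epsilon_axial
Lateral strain is contraction (negative), so using magnitudes:
nu = 0.128 / 0.446
nu = 0.287


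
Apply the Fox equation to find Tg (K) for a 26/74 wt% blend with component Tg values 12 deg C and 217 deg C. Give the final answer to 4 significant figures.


1/Tg = w1/Tg1 + w2/Tg2 (in Kelvin)
Tg1 = 285.15 K, Tg2 = 490.15 K
1/Tg = 0.26/285.15 + 0.74/490.15
Tg = 413 K


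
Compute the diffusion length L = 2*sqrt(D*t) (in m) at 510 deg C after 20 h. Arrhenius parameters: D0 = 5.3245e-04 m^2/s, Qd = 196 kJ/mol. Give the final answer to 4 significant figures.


Step 1: D = D0 * exp(-Qd/(R*T))
T = 783.15 K
D = 5.3245e-04 * exp(-196e3 / (8.314 * 783.15)) = 4.49752e-17 m^2/s
Step 2: L = 2*sqrt(D*t)
t = 20 h = 72000 s
L = 2*sqrt(4.49752e-17 * 72000) = 3.599e-06 m


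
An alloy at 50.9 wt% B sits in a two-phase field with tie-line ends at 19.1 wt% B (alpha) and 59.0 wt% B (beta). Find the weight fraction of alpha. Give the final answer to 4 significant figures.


f_alpha = (C_beta - C0) / (C_beta - C_alpha)
f_alpha = (59.0 - 50.9) / (59.0 - 19.1)
f_alpha = 0.203


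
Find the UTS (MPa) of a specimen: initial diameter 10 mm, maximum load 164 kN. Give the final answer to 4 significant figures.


A0 = pi*(d/2)^2 = pi*(10/2)^2 = 78.5398 mm^2
UTS = F_max / A0 = 164*1000 / 78.5398
UTS = 2088 MPa


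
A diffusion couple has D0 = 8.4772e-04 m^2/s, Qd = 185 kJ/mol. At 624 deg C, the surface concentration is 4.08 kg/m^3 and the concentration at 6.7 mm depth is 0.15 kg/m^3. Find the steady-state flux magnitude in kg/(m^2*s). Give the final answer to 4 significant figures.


Step 1: D = D0 * exp(-Qd/(R*T))
T = 624 + 273.15 = 897.15 K
D = 8.4772e-04 * exp(-185e3 / (8.314 * 897.15)) = 1.43428e-14 m^2/s
Step 2: J = D * (C1 - C2) / dx
J = 1.43428e-14 * (4.08 - 0.15) / 6.7e-03
J = 8.413e-12 kg/(m^2*s)


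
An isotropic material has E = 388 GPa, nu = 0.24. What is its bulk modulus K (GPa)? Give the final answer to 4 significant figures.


K = E / (3*(1-2*nu))
K = 388 / (3*(1-2*0.24))
K = 248.7 GPa


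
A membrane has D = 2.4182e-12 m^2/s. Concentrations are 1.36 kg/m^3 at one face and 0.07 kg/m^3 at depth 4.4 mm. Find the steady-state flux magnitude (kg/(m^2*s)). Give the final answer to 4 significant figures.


J = -D * (dC/dx) = D * (C1 - C2) / dx
J = 2.4182e-12 * (1.36 - 0.07) / 4.4e-03
J = 7.09e-10 kg/(m^2*s)


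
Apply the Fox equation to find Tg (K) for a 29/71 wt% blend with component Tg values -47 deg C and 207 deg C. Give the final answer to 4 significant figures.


1/Tg = w1/Tg1 + w2/Tg2 (in Kelvin)
Tg1 = 226.15 K, Tg2 = 480.15 K
1/Tg = 0.29/226.15 + 0.71/480.15
Tg = 362.2 K


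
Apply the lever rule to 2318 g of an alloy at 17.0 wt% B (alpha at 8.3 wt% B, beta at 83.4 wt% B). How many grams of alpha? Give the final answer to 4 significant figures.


f_alpha = (C_beta - C0) / (C_beta - C_alpha)
f_alpha = (83.4 - 17.0) / (83.4 - 8.3) = 0.884154
m_alpha = f_alpha * m_total = 0.884154 * 2318 = 2049 g


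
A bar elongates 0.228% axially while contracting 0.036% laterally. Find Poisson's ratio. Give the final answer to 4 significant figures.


nu = -epsilon_lat / epsilon_axial
Lateral strain is contraction (negative), so using magnitudes:
nu = 0.036 / 0.228
nu = 0.1579


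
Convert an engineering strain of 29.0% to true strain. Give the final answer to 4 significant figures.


epsilon_true = ln(1 + epsilon_eng)
epsilon_true = ln(1 + 0.29)
epsilon_true = 0.2546


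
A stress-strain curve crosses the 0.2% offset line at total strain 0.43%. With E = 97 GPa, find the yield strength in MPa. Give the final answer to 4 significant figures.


Offset strain = 0.002
Elastic strain at yield = total_strain - offset = 4.3e-03 - 0.002 = 2.3e-03
sigma_y = E * elastic_strain = 97000 * 2.3e-03
sigma_y = 223.1 MPa


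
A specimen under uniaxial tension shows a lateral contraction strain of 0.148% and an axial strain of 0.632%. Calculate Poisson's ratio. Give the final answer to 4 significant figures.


nu = -epsilon_lat / epsilon_axial
Lateral strain is contraction (negative), so using magnitudes:
nu = 0.148 / 0.632
nu = 0.2342


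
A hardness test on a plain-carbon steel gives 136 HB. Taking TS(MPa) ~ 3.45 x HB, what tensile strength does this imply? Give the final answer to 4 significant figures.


TS (MPa) = 3.45 * HB
TS = 3.45 * 136
TS = 469.2 MPa


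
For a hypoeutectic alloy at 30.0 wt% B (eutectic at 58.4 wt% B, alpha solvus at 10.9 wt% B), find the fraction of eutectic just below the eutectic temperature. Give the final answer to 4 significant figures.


f_primary = (C_e - C0) / (C_e - C_alpha_max)
f_primary = (58.4 - 30.0) / (58.4 - 10.9)
f_primary = 0.597895
f_eutectic = 1 - 0.597895 = 0.4021


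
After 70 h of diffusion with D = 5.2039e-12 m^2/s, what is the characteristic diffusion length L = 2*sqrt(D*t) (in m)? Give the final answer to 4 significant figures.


t = 70 hr = 252000 s
Diffusion length = 2*sqrt(D*t)
= 2*sqrt(5.2039e-12 * 252000)
= 2.29e-03 m


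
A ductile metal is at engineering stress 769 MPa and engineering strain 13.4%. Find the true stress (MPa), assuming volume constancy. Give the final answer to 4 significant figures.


sigma_true = sigma_eng * (1 + epsilon_eng)
sigma_true = 769 * (1 + 0.134)
sigma_true = 872 MPa


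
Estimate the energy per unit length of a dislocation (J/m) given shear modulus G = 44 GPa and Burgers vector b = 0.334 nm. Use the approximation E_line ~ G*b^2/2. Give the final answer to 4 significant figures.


E = G*b^2/2
b = 0.334 nm = 3.34e-10 m
G = 44 GPa = 4.4e+10 Pa
E = 0.5 * 4.4e+10 * (3.34e-10)^2
E = 2.454e-09 J/m


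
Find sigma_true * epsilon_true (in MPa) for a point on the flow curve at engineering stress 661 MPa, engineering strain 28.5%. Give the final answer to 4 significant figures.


sigma_true = sigma_eng * (1 + epsilon_eng)
sigma_true = 661 * (1 + 0.285) = 849.385 MPa
epsilon_true = ln(1 + epsilon_eng)
epsilon_true = ln(1 + 0.285) = 0.250759
sigma_true * epsilon_true = 849.385 * 0.250759 = 213 MPa


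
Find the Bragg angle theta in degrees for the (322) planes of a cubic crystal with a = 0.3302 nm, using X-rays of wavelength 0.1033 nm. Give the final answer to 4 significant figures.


d = a / sqrt(h^2+k^2+l^2)
d = 0.3302 / sqrt(17) = 0.0800853 nm
lambda = 2*d*sin(theta)  =>  sin(theta) = lambda / (2*d)
sin(theta) = 0.1033 / (2 * 0.0800853) = 0.644938
theta = 40.16 deg


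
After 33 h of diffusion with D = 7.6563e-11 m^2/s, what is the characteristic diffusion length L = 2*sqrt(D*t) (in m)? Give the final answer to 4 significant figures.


t = 33 hr = 118800 s
Diffusion length = 2*sqrt(D*t)
= 2*sqrt(7.6563e-11 * 118800)
= 6.032e-03 m


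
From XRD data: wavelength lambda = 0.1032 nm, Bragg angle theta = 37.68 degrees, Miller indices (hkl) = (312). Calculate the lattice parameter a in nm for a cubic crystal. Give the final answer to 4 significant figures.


d = lambda / (2*sin(theta))
d = 0.1032 / (2*sin(37.68 deg))
d = 0.0844171 nm
a = d * sqrt(h^2+k^2+l^2) = 0.0844171 * sqrt(14)
a = 0.3159 nm


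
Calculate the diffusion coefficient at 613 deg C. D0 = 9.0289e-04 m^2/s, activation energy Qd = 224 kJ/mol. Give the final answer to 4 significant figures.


D = D0 * exp(-Qd / (R*T))
T = 886.15 K
D = 9.0289e-04 * exp(-224e3 / (8.314 * 886.15))
D = 5.641e-17 m^2/s


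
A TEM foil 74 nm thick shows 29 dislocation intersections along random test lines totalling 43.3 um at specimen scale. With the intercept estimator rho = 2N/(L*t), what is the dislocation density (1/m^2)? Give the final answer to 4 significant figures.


rho = 2N / (L * t)
L = 43.3 um = 4.33e-05 m, t = 74 nm = 7.4e-08 m
rho = 2 * 29 / (4.33e-05 * 7.4e-08)
rho = 1.81e+13 1/m^2
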